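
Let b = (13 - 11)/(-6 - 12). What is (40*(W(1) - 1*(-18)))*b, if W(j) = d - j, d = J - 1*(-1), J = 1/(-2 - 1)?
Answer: -2120/27 ≈ -78.519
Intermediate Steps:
J = -⅓ (J = 1/(-3) = -⅓ ≈ -0.33333)
d = ⅔ (d = -⅓ - 1*(-1) = -⅓ + 1 = ⅔ ≈ 0.66667)
W(j) = ⅔ - j
b = -⅑ (b = 2/(-18) = 2*(-1/18) = -⅑ ≈ -0.11111)
(40*(W(1) - 1*(-18)))*b = (40*((⅔ - 1*1) - 1*(-18)))*(-⅑) = (40*((⅔ - 1) + 18))*(-⅑) = (40*(-⅓ + 18))*(-⅑) = (40*(53/3))*(-⅑) = (2120/3)*(-⅑) = -2120/27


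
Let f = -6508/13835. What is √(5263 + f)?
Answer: √1007286186995/13835 ≈ 72.543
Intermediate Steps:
f = -6508/13835 (f = -6508*1/13835 = -6508/13835 ≈ -0.47040)
√(5263 + f) = √(5263 - 6508/13835) = √(72807097/13835) = √1007286186995/13835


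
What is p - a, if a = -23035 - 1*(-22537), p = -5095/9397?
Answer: 4674611/9397 ≈ 497.46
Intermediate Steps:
p = -5095/9397 (p = -5095*1/9397 = -5095/9397 ≈ -0.54219)
a = -498 (a = -23035 + 22537 = -498)
p - a = -5095/9397 - 1*(-498) = -5095/9397 + 498 = 4674611/9397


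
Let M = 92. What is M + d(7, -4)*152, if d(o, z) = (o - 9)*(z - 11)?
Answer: 4652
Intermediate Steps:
d(o, z) = (-11 + z)*(-9 + o) (d(o, z) = (-9 + o)*(-11 + z) = (-11 + z)*(-9 + o))
M + d(7, -4)*152 = 92 + (99 - 11*7 - 9*(-4) + 7*(-4))*152 = 92 + (99 - 77 + 36 - 28)*152 = 92 + 30*152 = 92 + 4560 = 4652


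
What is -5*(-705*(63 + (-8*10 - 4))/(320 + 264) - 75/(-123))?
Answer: -3108025/23944 ≈ -129.80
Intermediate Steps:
-5*(-705*(63 + (-8*10 - 4))/(320 + 264) - 75/(-123)) = -5*(-705/(584/(63 + (-80 - 4))) - 75*(-1/123)) = -5*(-705/(584/(63 - 84)) + 25/41) = -5*(-705/(584/(-21)) + 25/41) = -5*(-705/(584*(-1/21)) + 25/41) = -5*(-705/(-584/21) + 25/41) = -5*(-705*(-21/584) + 25/41) = -5*(14805/584 + 25/41) = -5*621605/23944 = -3108025/23944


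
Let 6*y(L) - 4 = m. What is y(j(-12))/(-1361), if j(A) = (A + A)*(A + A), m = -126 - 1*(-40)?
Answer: 41/4083 ≈ 0.010042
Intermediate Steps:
m = -86 (m = -126 + 40 = -86)
j(A) = 4*A² (j(A) = (2*A)*(2*A) = 4*A²)
y(L) = -41/3 (y(L) = ⅔ + (⅙)*(-86) = ⅔ - 43/3 = -41/3)
y(j(-12))/(-1361) = -41/3/(-1361) = -41/3*(-1/1361) = 41/4083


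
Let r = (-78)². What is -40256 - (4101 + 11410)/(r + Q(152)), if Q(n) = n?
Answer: -251051927/6236 ≈ -40259.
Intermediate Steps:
r = 6084
-40256 - (4101 + 11410)/(r + Q(152)) = -40256 - (4101 + 11410)/(6084 + 152) = -40256 - 15511/6236 = -251051927/6236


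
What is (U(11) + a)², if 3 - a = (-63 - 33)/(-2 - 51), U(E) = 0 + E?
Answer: 417316/2809 ≈ 148.56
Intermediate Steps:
U(E) = E
a = 63/53 (a = 3 - (-63 - 33)/(-2 - 51) = 3 - (-96)/(-53) = 3 - (-96)*(-1)/53 = 3 - 1*96/53 = 3 - 96/53 = 63/53 ≈ 1.1887)
(U(11) + a)² = (11 + 63/53)² = (646/53)² = 417316/2809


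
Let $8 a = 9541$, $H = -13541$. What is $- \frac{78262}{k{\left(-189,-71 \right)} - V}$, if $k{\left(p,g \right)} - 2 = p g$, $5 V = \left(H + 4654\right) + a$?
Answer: $- \frac{626096}{119679} \approx -5.2315$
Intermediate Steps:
$a = \frac{9541}{8}$ ($a = \frac{1}{8} \cdot 9541 = \frac{9541}{8} \approx 1192.6$)
$V = - \frac{12311}{8}$ ($V = \frac{\left(-13541 + 4654\right) + \frac{9541}{8}}{5} = \frac{-8887 + \frac{9541}{8}}{5} = \frac{1}{5} \left(- \frac{61555}{8}\right) = - \frac{12311}{8} \approx -1538.9$)
$k{\left(p,g \right)} = 2 + g p$ ($k{\left(p,g \right)} = 2 + p g = 2 + g p$)
$- \frac{78262}{k{\left(-189,-71 \right)} - V} = - \frac{78262}{\left(2 - -13419\right) - - \frac{12311}{8}} = - \frac{78262}{\left(2 + 13419\right) + \frac{12311}{8}} = - \frac{78262}{13421 + \frac{12311}{8}} = - \frac{78262}{\frac{119679}{8}} = \left(-78262\right) \frac{8}{119679} = - \frac{626096}{119679}$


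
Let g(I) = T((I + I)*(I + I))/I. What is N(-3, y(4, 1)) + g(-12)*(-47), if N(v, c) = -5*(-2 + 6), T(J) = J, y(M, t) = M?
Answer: 2236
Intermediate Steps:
N(v, c) = -20 (N(v, c) = -5*4 = -20)
g(I) = 4*I (g(I) = ((I + I)*(I + I))/I = ((2*I)*(2*I))/I = (4*I²)/I = 4*I)
N(-3, y(4, 1)) + g(-12)*(-47) = -20 + (4*(-12))*(-47) = -20 - 48*(-47) = -20 + 2256 = 2236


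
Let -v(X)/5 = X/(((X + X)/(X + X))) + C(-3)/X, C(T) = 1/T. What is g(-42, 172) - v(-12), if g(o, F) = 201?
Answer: 5081/36 ≈ 141.14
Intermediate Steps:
v(X) = -5*X + 5/(3*X) (v(X) = -5*(X/(((X + X)/(X + X))) + 1/((-3)*X)) = -5*(X/(((2*X)/((2*X)))) - 1/(3*X)) = -5*(X/(((2*X)*(1/(2*X)))) - 1/(3*X)) = -5*(X/1 - 1/(3*X)) = -5*(X*1 - 1/(3*X)) = -5*(X - 1/(3*X)) = -5*X + 5/(3*X))
g(-42, 172) - v(-12) = 201 - (-5*(-12) + (5/3)/(-12)) = 201 - (60 + (5/3)*(-1/12)) = 201 - (60 - 5/36) = 201 - 1*2155/36 = 201 - 2155/36 = 5081/36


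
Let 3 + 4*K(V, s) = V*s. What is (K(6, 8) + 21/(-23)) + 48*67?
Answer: 296823/92 ≈ 3226.3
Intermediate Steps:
K(V, s) = -3/4 + V*s/4 (K(V, s) = -3/4 + (V*s)/4 = -3/4 + V*s/4)
(K(6, 8) + 21/(-23)) + 48*67 = ((-3/4 + (1/4)*6*8) + 21/(-23)) + 48*67 = ((-3/4 + 12) + 21*(-1/23)) + 3216 = (45/4 - 21/23) + 3216 = 951/92 + 3216 = 296823/92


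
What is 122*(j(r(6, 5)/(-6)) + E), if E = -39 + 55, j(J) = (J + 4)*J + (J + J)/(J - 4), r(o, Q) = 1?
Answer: 847717/450 ≈ 1883.8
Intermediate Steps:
j(J) = J*(4 + J) + 2*J/(-4 + J) (j(J) = (4 + J)*J + (2*J)/(-4 + J) = J*(4 + J) + 2*J/(-4 + J))
E = 16
122*(j(r(6, 5)/(-6)) + E) = 122*((1/(-6))*(-14 + (1/(-6))²)/(-4 + 1/(-6)) + 16) = 122*((1*(-⅙))*(-14 + (1*(-⅙))²)/(-4 + 1*(-⅙)) + 16) = 122*(-(-14 + (-⅙)²)/(6*(-4 - ⅙)) + 16) = 122*(-(-14 + 1/36)/(6*(-25/6)) + 16) = 122*(-⅙*(-6/25)*(-503/36) + 16) = 122*(-503/900 + 16) = 122*(13897/900) = 847717/450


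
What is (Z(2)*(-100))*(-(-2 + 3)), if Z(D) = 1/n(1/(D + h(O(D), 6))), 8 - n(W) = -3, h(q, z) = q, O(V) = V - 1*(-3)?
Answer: 100/11 ≈ 9.0909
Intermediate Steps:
O(V) = 3 + V (O(V) = V + 3 = 3 + V)
n(W) = 11 (n(W) = 8 - 1*(-3) = 8 + 3 = 11)
Z(D) = 1/11
(Z(2)*(-100))*(-(-2 + 3)) = ((1/11)*(-100))*(-(-2 + 3)) = -(-100)/11 = -100/11*(-1) = 100/11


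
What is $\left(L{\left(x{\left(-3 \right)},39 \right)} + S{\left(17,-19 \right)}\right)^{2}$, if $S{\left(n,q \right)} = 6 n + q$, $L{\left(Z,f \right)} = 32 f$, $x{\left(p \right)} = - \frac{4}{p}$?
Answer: $1771561$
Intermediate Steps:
$S{\left(n,q \right)} = q + 6 n$
$\left(L{\left(x{\left(-3 \right)},39 \right)} + S{\left(17,-19 \right)}\right)^{2} = \left(32 \cdot 39 + \left(-19 + 6 \cdot 17\right)\right)^{2} = \left(1248 + \left(-19 + 102\right)\right)^{2} = \left(1248 + 83\right)^{2} = 1331^{2} = 1771561$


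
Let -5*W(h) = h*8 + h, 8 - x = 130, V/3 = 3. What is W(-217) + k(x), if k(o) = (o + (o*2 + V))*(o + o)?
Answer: 437493/5 ≈ 87499.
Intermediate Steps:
V = 9 (V = 3*3 = 9)
x = -122 (x = 8 - 1*130 = 8 - 130 = -122)
k(o) = 2*o*(9 + 3*o) (k(o) = (o + (o*2 + 9))*(o + o) = (o + (2*o + 9))*(2*o) = (o + (9 + 2*o))*(2*o) = (9 + 3*o)*(2*o) = 2*o*(9 + 3*o))
W(h) = -9*h/5 (W(h) = -(h*8 + h)/5 = -(8*h + h)/5 = -9*h/5)
W(-217) + k(x) = -9/5*(-217) + 6*(-122)*(3 - 122) = 1953/5 + 6*(-122)*(-119) = 1953/5 + 87108 = 437493/5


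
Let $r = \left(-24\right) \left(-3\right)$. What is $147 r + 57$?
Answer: $10641$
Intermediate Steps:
$r = 72$
$147 r + 57 = 147 \cdot 72 + 57 = 10584 + 57 = 10641$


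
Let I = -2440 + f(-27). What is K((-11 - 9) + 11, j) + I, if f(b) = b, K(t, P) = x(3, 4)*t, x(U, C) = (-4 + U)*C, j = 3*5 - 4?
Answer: -2431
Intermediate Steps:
j = 11 (j = 15 - 4 = 11)
x(U, C) = C*(-4 + U)
K(t, P) = -4*t (K(t, P) = (4*(-4 + 3))*t = (4*(-1))*t = -4*t)
I = -2467 (I = -2440 - 27 = -2467)
K((-11 - 9) + 11, j) + I = -4*((-11 - 9) + 11) - 2467 = -4*(-20 + 11) - 2467 = -4*(-9) - 2467 = 36 - 2467 = -2431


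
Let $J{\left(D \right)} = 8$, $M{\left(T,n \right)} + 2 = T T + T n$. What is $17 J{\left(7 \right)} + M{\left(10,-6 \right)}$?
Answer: $174$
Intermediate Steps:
$M{\left(T,n \right)} = -2 + T^{2} + T n$ ($M{\left(T,n \right)} = -2 + \left(T T + T n\right) = -2 + \left(T^{2} + T n\right) = -2 + T^{2} + T n$)
$17 J{\left(7 \right)} + M{\left(10,-6 \right)} = 17 \cdot 8 + \left(-2 + 10^{2} + 10 \left(-6\right)\right) = 136 - -38 = 136 + 38 = 174$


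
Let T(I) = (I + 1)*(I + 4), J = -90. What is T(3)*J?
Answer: -2520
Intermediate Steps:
T(I) = (1 + I)*(4 + I)
T(3)*J = (4 + 3**2 + 5*3)*(-90) = (4 + 9 + 15)*(-90) = 28*(-90) = -2520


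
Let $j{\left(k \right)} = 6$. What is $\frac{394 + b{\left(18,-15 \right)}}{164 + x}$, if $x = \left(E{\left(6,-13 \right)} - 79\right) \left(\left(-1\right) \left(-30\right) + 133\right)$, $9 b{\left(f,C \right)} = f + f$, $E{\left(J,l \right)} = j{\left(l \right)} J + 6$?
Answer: $- \frac{398}{5867} \approx -0.067837$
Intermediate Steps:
$E{\left(J,l \right)} = 6 + 6 J$ ($E{\left(J,l \right)} = 6 J + 6 = 6 + 6 J$)
$b{\left(f,C \right)} = \frac{2 f}{9}$ ($b{\left(f,C \right)} = \frac{f + f}{9} = \frac{2 f}{9}$)
$x = -6031$ ($x = \left(\left(6 + 6 \cdot 6\right) - 79\right) \left(\left(-1\right) \left(-30\right) + 133\right) = \left(\left(6 + 36\right) - 79\right) \left(30 + 133\right) = \left(42 - 79\right) 163 = \left(-37\right) 163 = -6031$)
$\frac{394 + b{\left(18,-15 \right)}}{164 + x} = \frac{394 + \frac{2}{9} \cdot 18}{164 - 6031} = \frac{394 + 4}{-5867} = 398 \left(- \frac{1}{5867}\right) = - \frac{398}{5867}$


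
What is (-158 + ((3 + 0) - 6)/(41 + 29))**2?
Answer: 122389969/4900 ≈ 24978.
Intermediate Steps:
(-158 + ((3 + 0) - 6)/(41 + 29))**2 = (-158 + (3 - 6)/70)**2 = (-158 - 3*1/70)**2 = (-158 - 3/70)**2 = (-11063/70)**2 = 122389969/4900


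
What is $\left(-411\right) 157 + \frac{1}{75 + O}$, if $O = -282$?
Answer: $- \frac{13357090}{207} \approx -64527.0$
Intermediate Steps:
$\left(-411\right) 157 + \frac{1}{75 + O} = \left(-411\right) 157 + \frac{1}{75 - 282} = -64527 + \frac{1}{-207} = -64527 - \frac{1}{207} = - \frac{13357090}{207}$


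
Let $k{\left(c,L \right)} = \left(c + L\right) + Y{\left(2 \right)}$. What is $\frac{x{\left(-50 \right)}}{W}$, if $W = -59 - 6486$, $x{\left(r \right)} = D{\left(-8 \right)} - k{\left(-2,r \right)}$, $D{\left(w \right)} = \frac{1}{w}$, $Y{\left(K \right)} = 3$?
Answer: $- \frac{23}{3080} \approx -0.0074675$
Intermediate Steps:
$k{\left(c,L \right)} = 3 + L + c$ ($k{\left(c,L \right)} = \left(c + L\right) + 3 = \left(L + c\right) + 3 = 3 + L + c$)
$x{\left(r \right)} = - \frac{9}{8} - r$ ($x{\left(r \right)} = \frac{1}{-8} - \left(3 + r - 2\right) = - \frac{1}{8} - \left(1 + r\right) = - \frac{9}{8} - r$)
$W = -6545$ ($W = -59 - 6486 = -6545$)
$\frac{x{\left(-50 \right)}}{W} = \frac{- \frac{9}{8} - -50}{-6545} = \left(- \frac{9}{8} + 50\right) \left(- \frac{1}{6545}\right) = \frac{391}{8} \left(- \frac{1}{6545}\right) = - \frac{23}{3080}$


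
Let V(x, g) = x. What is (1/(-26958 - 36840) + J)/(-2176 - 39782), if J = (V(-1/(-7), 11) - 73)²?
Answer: -338650199/2676836484 ≈ -0.12651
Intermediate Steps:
J = 260100/49 (J = (-1/(-7) - 73)² = (-1*(-⅐) - 73)² = (⅐ - 73)² = (-510/7)² = 260100/49 ≈ 5308.2)
(1/(-26958 - 36840) + J)/(-2176 - 39782) = (1/(-26958 - 36840) + 260100/49)/(-2176 - 39782) = (1/(-63798) + 260100/49)/(-41958) = (-1/63798 + 260100/49)*(-1/41958) = (338650199/63798)*(-1/41958) = -338650199/2676836484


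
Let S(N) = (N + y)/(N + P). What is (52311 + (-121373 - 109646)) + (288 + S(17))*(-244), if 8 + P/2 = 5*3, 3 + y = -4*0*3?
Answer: -7721796/31 ≈ -2.4909e+5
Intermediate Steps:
y = -3 (y = -3 - 4*0*3 = -3 + 0*3 = -3 + 0 = -3)
P = 14 (P = -16 + 2*(5*3) = -16 + 2*15 = -16 + 30 = 14)
S(N) = (-3 + N)/(14 + N) (S(N) = (N - 3)/(N + 14) = (-3 + N)/(14 + N))
(52311 + (-121373 - 109646)) + (288 + S(17))*(-244) = (52311 + (-121373 - 109646)) + (288 + (-3 + 17)/(14 + 17))*(-244) = (52311 - 231019) + (288 + 14/31)*(-244) = -178708 + (288 + (1/31)*14)*(-244) = -178708 + (288 + 14/31)*(-244) = -178708 + (8942/31)*(-244) = -178708 - 2181848/31 = -7721796/31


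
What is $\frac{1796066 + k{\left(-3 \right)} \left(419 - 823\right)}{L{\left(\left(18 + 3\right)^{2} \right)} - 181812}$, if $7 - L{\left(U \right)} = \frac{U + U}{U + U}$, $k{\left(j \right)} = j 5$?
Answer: $- \frac{901063}{90903} \approx -9.9124$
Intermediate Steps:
$k{\left(j \right)} = 5 j$
$L{\left(U \right)} = 6$ ($L{\left(U \right)} = 7 - \frac{U + U}{U + U} = 7 - \frac{2 U}{2 U} = 7 - 2 U \frac{1}{2 U} = 7 - 1 = 6$)
$\frac{1796066 + k{\left(-3 \right)} \left(419 - 823\right)}{L{\left(\left(18 + 3\right)^{2} \right)} - 181812} = \frac{1796066 + 5 \left(-3\right) \left(419 - 823\right)}{6 - 181812} = \frac{1796066 - -6060}{-181806} = \left(1796066 + 6060\right) \left(- \frac{1}{181806}\right) = 1802126 \left(- \frac{1}{181806}\right) = - \frac{901063}{90903}$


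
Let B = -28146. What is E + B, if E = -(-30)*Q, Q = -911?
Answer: -55476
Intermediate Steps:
E = -27330 (E = -(-30)*(-911) = -1*27330 = -27330)
E + B = -27330 - 28146 = -55476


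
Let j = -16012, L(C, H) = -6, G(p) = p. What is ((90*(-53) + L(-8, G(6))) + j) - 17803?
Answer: -38591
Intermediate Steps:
((90*(-53) + L(-8, G(6))) + j) - 17803 = ((90*(-53) - 6) - 16012) - 17803 = ((-4770 - 6) - 16012) - 17803 = (-4776 - 16012) - 17803 = -20788 - 17803 = -38591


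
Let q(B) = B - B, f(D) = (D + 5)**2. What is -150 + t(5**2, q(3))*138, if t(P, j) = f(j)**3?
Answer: 2156100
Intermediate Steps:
f(D) = (5 + D)**2
q(B) = 0
t(P, j) = (5 + j)**6 (t(P, j) = ((5 + j)**2)**3 = (5 + j)**6)
-150 + t(5**2, q(3))*138 = -150 + (5 + 0)**6*138 = -150 + 5**6*138 = -150 + 15625*138 = -150 + 2156250 = 2156100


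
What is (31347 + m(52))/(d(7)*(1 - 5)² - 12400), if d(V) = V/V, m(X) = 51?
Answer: -5233/2064 ≈ -2.5354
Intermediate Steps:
d(V) = 1
(31347 + m(52))/(d(7)*(1 - 5)² - 12400) = (31347 + 51)/(1*(1 - 5)² - 12400) = 31398/(1*(-4)² - 12400) = 31398/(1*16 - 12400) = 31398/(16 - 12400) = 31398/(-12384) = 31398*(-1/12384) = -5233/2064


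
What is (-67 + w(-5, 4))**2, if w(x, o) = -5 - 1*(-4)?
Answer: 4624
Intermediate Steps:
w(x, o) = -1 (w(x, o) = -5 + 4 = -1)
(-67 + w(-5, 4))**2 = (-67 - 1)**2 = (-68)**2 = 4624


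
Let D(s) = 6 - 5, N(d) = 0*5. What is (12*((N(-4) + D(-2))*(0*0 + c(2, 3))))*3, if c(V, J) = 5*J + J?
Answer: 648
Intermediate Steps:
N(d) = 0
D(s) = 1
c(V, J) = 6*J
(12*((N(-4) + D(-2))*(0*0 + c(2, 3))))*3 = (12*((0 + 1)*(0*0 + 6*3)))*3 = (12*(1*(0 + 18)))*3 = (12*(1*18))*3 = (12*18)*3 = 216*3 = 648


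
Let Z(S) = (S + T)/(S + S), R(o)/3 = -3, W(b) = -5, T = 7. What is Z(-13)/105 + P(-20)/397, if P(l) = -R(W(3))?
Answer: 4492/180635 ≈ 0.024868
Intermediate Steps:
R(o) = -9 (R(o) = 3*(-3) = -9)
Z(S) = (7 + S)/(2*S) (Z(S) = (S + 7)/(S + S) = (7 + S)/((2*S)) = (7 + S)*(1/(2*S)) = (7 + S)/(2*S))
P(l) = 9 (P(l) = -1*(-9) = 9)
Z(-13)/105 + P(-20)/397 = ((1/2)*(7 - 13)/(-13))/105 + 9/397 = ((1/2)*(-1/13)*(-6))*(1/105) + 9*(1/397) = (3/13)*(1/105) + 9/397 = 1/455 + 9/397 = 4492/180635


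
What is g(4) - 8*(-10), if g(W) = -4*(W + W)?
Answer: 48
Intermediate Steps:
g(W) = -8*W
g(4) - 8*(-10) = -8*4 - 8*(-10) = -32 + 80 = 48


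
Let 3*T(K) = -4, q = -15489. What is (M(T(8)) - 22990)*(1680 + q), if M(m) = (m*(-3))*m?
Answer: 317542558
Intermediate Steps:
T(K) = -4/3 (T(K) = (⅓)*(-4) = -4/3)
M(m) = -3*m² (M(m) = (-3*m)*m = -3*m²)
(M(T(8)) - 22990)*(1680 + q) = (-3*(-4/3)² - 22990)*(1680 - 15489) = (-3*16/9 - 22990)*(-13809) = (-16/3 - 22990)*(-13809) = -68986/3*(-13809) = 317542558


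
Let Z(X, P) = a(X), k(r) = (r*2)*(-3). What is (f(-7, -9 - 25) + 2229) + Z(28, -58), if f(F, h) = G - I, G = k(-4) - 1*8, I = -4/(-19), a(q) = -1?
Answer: 42632/19 ≈ 2243.8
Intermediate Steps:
k(r) = -6*r (k(r) = (2*r)*(-3) = -6*r)
I = 4/19 (I = -4*(-1/19) = 4/19 ≈ 0.21053)
G = 16 (G = -6*(-4) - 1*8 = 24 - 8 = 16)
Z(X, P) = -1
f(F, h) = 300/19 (f(F, h) = 16 - 1*4/19 = 16 - 4/19 = 300/19)
(f(-7, -9 - 25) + 2229) + Z(28, -58) = (300/19 + 2229) - 1 = 42651/19 - 1 = 42632/19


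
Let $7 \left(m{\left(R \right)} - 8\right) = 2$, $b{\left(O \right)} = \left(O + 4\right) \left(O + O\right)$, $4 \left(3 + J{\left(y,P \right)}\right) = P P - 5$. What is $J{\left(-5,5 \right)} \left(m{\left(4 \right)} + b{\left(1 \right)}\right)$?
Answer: $\frac{256}{7} \approx 36.571$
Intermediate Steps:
$J{\left(y,P \right)} = - \frac{17}{4} + \frac{P^{2}}{4}$ ($J{\left(y,P \right)} = -3 + \frac{P P - 5}{4} = -3 + \frac{P^{2} - 5}{4} = -3 + \frac{-5 + P^{2}}{4} = -3 + \left(- \frac{5}{4} + \frac{P^{2}}{4}\right) = - \frac{17}{4} + \frac{P^{2}}{4}$)
$b{\left(O \right)} = 2 O \left(4 + O\right)$ ($b{\left(O \right)} = \left(4 + O\right) 2 O = 2 O \left(4 + O\right)$)
$m{\left(R \right)} = \frac{58}{7}$ ($m{\left(R \right)} = 8 + \frac{1}{7} \cdot 2 = 8 + \frac{2}{7} = \frac{58}{7}$)
$J{\left(-5,5 \right)} \left(m{\left(4 \right)} + b{\left(1 \right)}\right) = \left(- \frac{17}{4} + \frac{5^{2}}{4}\right) \left(\frac{58}{7} + 2 \cdot 1 \left(4 + 1\right)\right) = \left(- \frac{17}{4} + \frac{1}{4} \cdot 25\right) \left(\frac{58}{7} + 2 \cdot 1 \cdot 5\right) = \left(- \frac{17}{4} + \frac{25}{4}\right) \left(\frac{58}{7} + 10\right) = 2 \cdot \frac{128}{7} = \frac{256}{7}$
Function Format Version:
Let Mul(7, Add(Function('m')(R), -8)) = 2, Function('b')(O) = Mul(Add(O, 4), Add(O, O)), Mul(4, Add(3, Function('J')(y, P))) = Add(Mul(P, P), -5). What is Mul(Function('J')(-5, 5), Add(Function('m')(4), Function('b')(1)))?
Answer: Rational(256, 7) ≈ 36.571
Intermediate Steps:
Function('J')(y, P) = Add(Rational(-17, 4), Mul(Rational(1, 4), Pow(P, 2))) (Function('J')(y, P) = Add(-3, Mul(Rational(1, 4), Add(Mul(P, P), -5))) = Add(-3, Mul(Rational(1, 4), Add(Pow(P, 2), -5))) = Add(-3, Mul(Rational(1, 4), Add(-5, Pow(P, 2)))) = Add(-3, Add(Rational(-5, 4), Mul(Rational(1, 4), Pow(P, 2)))) = Add(Rational(-17, 4), Mul(Rational(1, 4), Pow(P, 2))))
Function('b')(O) = Mul(2, O, Add(4, O)) (Function('b')(O) = Mul(Add(4, O), Mul(2, O)) = Mul(2, O, Add(4, O)))
Function('m')(R) = Rational(58, 7) (Function('m')(R) = Add(8, Mul(Rational(1, 7), 2)) = Add(8, Rational(2, 7)) = Rational(58, 7))
Mul(Function('J')(-5, 5), Add(Function('m')(4), Function('b')(1))) = Mul(Add(Rational(-17, 4), Mul(Rational(1, 4), Pow(5, 2))), Add(Rational(58, 7), Mul(2, 1, Add(4, 1)))) = Mul(Add(Rational(-17, 4), Mul(Rational(1, 4), 25)), Add(Rational(58, 7), Mul(2, 1, 5))) = Mul(Add(Rational(-17, 4), Rational(25, 4)), Add(Rational(58, 7), 10)) = Mul(2, Rational(128, 7)) = Rational(256, 7)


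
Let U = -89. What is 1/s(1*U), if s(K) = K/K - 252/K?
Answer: 89/341 ≈ 0.26100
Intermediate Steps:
s(K) = 1 - 252/K
1/s(1*U) = 1/((-252 + 1*(-89))/((1*(-89)))) = 1/((-252 - 89)/(-89)) = 1/(-1/89*(-341)) = 1/(341/89) = 89/341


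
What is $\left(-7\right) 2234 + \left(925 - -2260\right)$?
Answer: $-12453$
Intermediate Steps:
$\left(-7\right) 2234 + \left(925 - -2260\right) = -15638 + \left(925 + 2260\right) = -15638 + 3185 = -12453$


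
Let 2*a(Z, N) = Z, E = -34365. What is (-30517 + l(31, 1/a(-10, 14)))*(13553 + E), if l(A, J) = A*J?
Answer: 3176244192/5 ≈ 6.3525e+8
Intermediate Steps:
a(Z, N) = Z/2
(-30517 + l(31, 1/a(-10, 14)))*(13553 + E) = (-30517 + 31/(((1/2)*(-10))))*(13553 - 34365) = (-30517 + 31/(-5))*(-20812) = (-30517 + 31*(-1/5))*(-20812) = (-30517 - 31/5)*(-20812) = -152616/5*(-20812) = 3176244192/5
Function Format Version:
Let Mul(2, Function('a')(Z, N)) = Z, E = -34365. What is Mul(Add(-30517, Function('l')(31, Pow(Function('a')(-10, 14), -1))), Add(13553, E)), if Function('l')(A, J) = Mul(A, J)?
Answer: Rational(3176244192, 5) ≈ 6.3525e+8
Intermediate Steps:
Function('a')(Z, N) = Mul(Rational(1, 2), Z)
Mul(Add(-30517, Function('l')(31, Pow(Function('a')(-10, 14), -1))), Add(13553, E)) = Mul(Add(-30517, Mul(31, Pow(Mul(Rational(1, 2), -10), -1))), Add(13553, -34365)) = Mul(Add(-30517, Mul(31, Pow(-5, -1))), -20812) = Mul(Add(-30517, Mul(31, Rational(-1, 5))), -20812) = Mul(Add(-30517, Rational(-31, 5)), -20812) = Mul(Rational(-152616, 5), -20812) = Rational(3176244192, 5)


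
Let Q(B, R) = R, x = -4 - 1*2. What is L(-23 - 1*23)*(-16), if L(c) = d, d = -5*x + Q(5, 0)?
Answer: -480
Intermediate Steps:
x = -6 (x = -4 - 2 = -6)
d = 30 (d = -5*(-6) + 0 = 30 + 0 = 30)
L(c) = 30
L(-23 - 1*23)*(-16) = 30*(-16) = -480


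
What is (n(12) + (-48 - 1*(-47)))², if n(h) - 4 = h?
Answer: 225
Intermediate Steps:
n(h) = 4 + h
(n(12) + (-48 - 1*(-47)))² = ((4 + 12) + (-48 - 1*(-47)))² = (16 + (-48 + 47))² = (16 - 1)² = 15² = 225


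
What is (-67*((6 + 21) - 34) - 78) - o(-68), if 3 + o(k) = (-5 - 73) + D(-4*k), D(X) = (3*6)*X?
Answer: -4424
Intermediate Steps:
D(X) = 18*X
o(k) = -81 - 72*k (o(k) = -3 + ((-5 - 73) + 18*(-4*k)) = -3 + (-78 - 72*k) = -81 - 72*k)
(-67*((6 + 21) - 34) - 78) - o(-68) = (-67*((6 + 21) - 34) - 78) - (-81 - 72*(-68)) = (-67*(27 - 34) - 78) - (-81 + 4896) = (-67*(-7) - 78) - 1*4815 = (469 - 78) - 4815 = 391 - 4815 = -4424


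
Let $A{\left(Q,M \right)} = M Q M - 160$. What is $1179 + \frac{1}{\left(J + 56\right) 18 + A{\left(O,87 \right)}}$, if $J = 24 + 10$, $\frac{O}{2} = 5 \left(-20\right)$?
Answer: $\frac{1783048859}{1512340} \approx 1179.0$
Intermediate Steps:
$O = -200$ ($O = 2 \cdot 5 \left(-20\right) = 2 \left(-100\right) = -200$)
$J = 34$
$A{\left(Q,M \right)} = -160 + Q M^{2}$ ($A{\left(Q,M \right)} = Q M^{2} - 160 = -160 + Q M^{2}$)
$1179 + \frac{1}{\left(J + 56\right) 18 + A{\left(O,87 \right)}} = 1179 + \frac{1}{\left(34 + 56\right) 18 - \left(160 + 200 \cdot 87^{2}\right)} = 1179 + \frac{1}{90 \cdot 18 - 1513960} = 1179 + \frac{1}{1620 - 1513960} = 1179 + \frac{1}{-1512340} = 1179 - \frac{1}{1512340} = \frac{1783048859}{1512340}$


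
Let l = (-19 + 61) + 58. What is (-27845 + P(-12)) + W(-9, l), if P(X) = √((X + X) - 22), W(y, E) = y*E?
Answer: -28745 + I*√46 ≈ -28745.0 + 6.7823*I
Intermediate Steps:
l = 100 (l = 42 + 58 = 100)
W(y, E) = E*y
P(X) = √(-22 + 2*X) (P(X) = √(2*X - 22) = √(-22 + 2*X))
(-27845 + P(-12)) + W(-9, l) = (-27845 + √(-22 + 2*(-12))) + 100*(-9) = (-27845 + √(-22 - 24)) - 900 = (-27845 + √(-46)) - 900 = (-27845 + I*√46) - 900 = -28745 + I*√46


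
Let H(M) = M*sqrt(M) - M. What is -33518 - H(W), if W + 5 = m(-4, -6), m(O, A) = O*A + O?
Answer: -33503 - 15*sqrt(15) ≈ -33561.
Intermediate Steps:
m(O, A) = O + A*O (m(O, A) = A*O + O = O + A*O)
W = 15 (W = -5 - 4*(1 - 6) = -5 - 4*(-5) = -5 + 20 = 15)
H(M) = M**(3/2) - M
-33518 - H(W) = -33518 - (15**(3/2) - 1*15) = -33518 - (15*sqrt(15) - 15) = -33518 - (-15 + 15*sqrt(15)) = -33518 + (15 - 15*sqrt(15)) = -33503 - 15*sqrt(15)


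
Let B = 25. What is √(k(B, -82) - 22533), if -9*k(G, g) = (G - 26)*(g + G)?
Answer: I*√202854/3 ≈ 150.13*I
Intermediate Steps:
k(G, g) = -(-26 + G)*(G + g)/9 (k(G, g) = -(G - 26)*(g + G)/9 = -(-26 + G)*(G + g)/9)
√(k(B, -82) - 22533) = √((-⅑*25² + (26/9)*25 + (26/9)*(-82) - ⅑*25*(-82)) - 22533) = √((-⅑*625 + 650/9 - 2132/9 + 2050/9) - 22533) = √((-625/9 + 650/9 - 2132/9 + 2050/9) - 22533) = √(-19/3 - 22533) = √(-67618/3) = I*√202854/3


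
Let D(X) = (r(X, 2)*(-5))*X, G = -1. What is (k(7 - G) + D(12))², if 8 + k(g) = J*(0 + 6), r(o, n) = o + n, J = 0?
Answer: 719104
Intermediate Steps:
r(o, n) = n + o
k(g) = -8 (k(g) = -8 + 0*(0 + 6) = -8 + 0*6 = -8 + 0 = -8)
D(X) = X*(-10 - 5*X) (D(X) = ((2 + X)*(-5))*X = (-10 - 5*X)*X = X*(-10 - 5*X))
(k(7 - G) + D(12))² = (-8 - 5*12*(2 + 12))² = (-8 - 5*12*14)² = (-8 - 840)² = (-848)² = 719104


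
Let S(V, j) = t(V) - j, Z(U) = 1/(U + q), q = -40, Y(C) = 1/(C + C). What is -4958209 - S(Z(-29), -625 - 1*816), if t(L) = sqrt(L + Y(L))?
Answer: -4959650 - I*sqrt(657294)/138 ≈ -4.9596e+6 - 5.8749*I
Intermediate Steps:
Y(C) = 1/(2*C)
t(L) = sqrt(L + 1/(2*L))
Z(U) = 1/(-40 + U) (Z(U) = 1/(U - 40) = 1/(-40 + U))
S(V, j) = sqrt(2/V + 4*V)/2 - j
-4958209 - S(Z(-29), -625 - 1*816) = -4958209 - (sqrt(2/(1/(-40 - 29)) + 4/(-40 - 29))/2 - (-625 - 1*816)) = -4958209 - (sqrt(2/(1/(-69)) + 4/(-69))/2 - (-625 - 816)) = -4958209 - (sqrt(2/(-1/69) + 4*(-1/69))/2 - 1*(-1441)) = -4958209 - (sqrt(2*(-69) - 4/69)/2 + 1441) = -4958209 - (sqrt(-138 - 4/69)/2 + 1441) = -4958209 - (sqrt(-9526/69)/2 + 1441) = -4958209 - ((I*sqrt(657294)/69)/2 + 1441) = -4958209 - (I*sqrt(657294)/138 + 1441) = -4958209 - (1441 + I*sqrt(657294)/138) = -4958209 + (-1441 - I*sqrt(657294)/138) = -4959650 - I*sqrt(657294)/138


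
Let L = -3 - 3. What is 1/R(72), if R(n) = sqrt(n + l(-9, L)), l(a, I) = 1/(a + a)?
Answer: 3*sqrt(2590)/1295 ≈ 0.11790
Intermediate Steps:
L = -6
l(a, I) = 1/(2*a)
R(n) = sqrt(-1/18 + n) (R(n) = sqrt(n + (1/2)/(-9)) = sqrt(n + (1/2)*(-1/9)) = sqrt(n - 1/18) = sqrt(-1/18 + n))
1/R(72) = 1/(sqrt(-2 + 36*72)/6) = 1/(sqrt(-2 + 2592)/6) = 1/(sqrt(2590)/6) = 3*sqrt(2590)/1295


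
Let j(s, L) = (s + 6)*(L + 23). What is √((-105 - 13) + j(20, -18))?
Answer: 2*√3 ≈ 3.4641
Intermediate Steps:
j(s, L) = (6 + s)*(23 + L)
√((-105 - 13) + j(20, -18)) = √((-105 - 13) + (138 + 6*(-18) + 23*20 - 18*20)) = √(-118 + (138 - 108 + 460 - 360)) = √(-118 + 130) = √12 = 2*√3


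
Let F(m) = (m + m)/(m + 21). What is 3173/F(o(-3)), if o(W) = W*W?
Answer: 15865/3 ≈ 5288.3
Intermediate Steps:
o(W) = W**2
F(m) = 2*m/(21 + m) (F(m) = (2*m)/(21 + m) = 2*m/(21 + m))
3173/F(o(-3)) = 3173/((2*(-3)**2/(21 + (-3)**2))) = 3173/((2*9/(21 + 9))) = 3173/((2*9/30)) = 3173/((2*9*(1/30))) = 3173/(3/5) = 3173*(5/3) = 15865/3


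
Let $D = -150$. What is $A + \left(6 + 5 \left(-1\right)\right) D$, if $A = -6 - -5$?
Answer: $-151$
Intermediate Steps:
$A = -1$ ($A = -6 + 5 = -1$)
$A + \left(6 + 5 \left(-1\right)\right) D = -1 + \left(6 + 5 \left(-1\right)\right) \left(-150\right) = -1 + \left(6 - 5\right) \left(-150\right) = -1 + 1 \left(-150\right) = -1 - 150 = -151$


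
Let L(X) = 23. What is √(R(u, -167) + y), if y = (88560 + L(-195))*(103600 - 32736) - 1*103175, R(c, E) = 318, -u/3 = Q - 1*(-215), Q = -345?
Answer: √6277242855 ≈ 79229.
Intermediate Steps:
u = 390 (u = -3*(-345 - 1*(-215)) = -3*(-345 + 215) = -3*(-130) = 390)
y = 6277242537 (y = (88560 + 23)*(103600 - 32736) - 1*103175 = 88583*70864 - 103175 = 6277345712 - 103175 = 6277242537)
√(R(u, -167) + y) = √(318 + 6277242537) = √6277242855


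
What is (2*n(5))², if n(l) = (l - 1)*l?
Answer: 1600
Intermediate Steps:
n(l) = l*(-1 + l) (n(l) = (-1 + l)*l = l*(-1 + l))
(2*n(5))² = (2*(5*(-1 + 5)))² = (2*(5*4))² = (2*20)² = 40² = 1600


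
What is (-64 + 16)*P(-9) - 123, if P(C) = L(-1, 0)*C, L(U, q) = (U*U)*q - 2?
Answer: -987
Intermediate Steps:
L(U, q) = -2 + q*U² (L(U, q) = U²*q - 2 = q*U² - 2 = -2 + q*U²)
P(C) = -2*C (P(C) = (-2 + 0*(-1)²)*C = (-2 + 0*1)*C = (-2 + 0)*C = -2*C)
(-64 + 16)*P(-9) - 123 = (-64 + 16)*(-2*(-9)) - 123 = -48*18 - 123 = -864 - 123 = -987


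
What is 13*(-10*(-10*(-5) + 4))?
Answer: -7020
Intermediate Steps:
13*(-10*(-10*(-5) + 4)) = 13*(-10*(50 + 4)) = 13*(-10*54) = 13*(-540) = -7020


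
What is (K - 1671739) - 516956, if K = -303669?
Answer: -2492364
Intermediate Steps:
(K - 1671739) - 516956 = (-303669 - 1671739) - 516956 = -1975408 - 516956 = -2492364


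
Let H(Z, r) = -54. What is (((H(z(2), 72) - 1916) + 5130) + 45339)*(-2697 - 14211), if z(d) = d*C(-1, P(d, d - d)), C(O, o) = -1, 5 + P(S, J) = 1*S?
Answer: -820021092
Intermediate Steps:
P(S, J) = -5 + S (P(S, J) = -5 + 1*S = -5 + S)
z(d) = -d (z(d) = d*(-1) = -d)
(((H(z(2), 72) - 1916) + 5130) + 45339)*(-2697 - 14211) = (((-54 - 1916) + 5130) + 45339)*(-2697 - 14211) = ((-1970 + 5130) + 45339)*(-16908) = (3160 + 45339)*(-16908) = 48499*(-16908) = -820021092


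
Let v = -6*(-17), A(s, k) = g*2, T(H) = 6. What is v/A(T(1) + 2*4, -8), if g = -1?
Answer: -51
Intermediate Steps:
A(s, k) = -2 (A(s, k) = -1*2 = -2)
v = 102
v/A(T(1) + 2*4, -8) = 102/(-2) = 102*(-1/2) = -51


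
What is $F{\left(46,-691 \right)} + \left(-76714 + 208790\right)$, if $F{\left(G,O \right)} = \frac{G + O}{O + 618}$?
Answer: $\frac{9642193}{73} \approx 1.3208 \cdot 10^{5}$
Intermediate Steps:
$F{\left(G,O \right)} = \frac{G + O}{618 + O}$
$F{\left(46,-691 \right)} + \left(-76714 + 208790\right) = \frac{46 - 691}{618 - 691} + \left(-76714 + 208790\right) = \frac{1}{-73} \left(-645\right) + 132076 = \left(- \frac{1}{73}\right) \left(-645\right) + 132076 = \frac{645}{73} + 132076 = \frac{9642193}{73}$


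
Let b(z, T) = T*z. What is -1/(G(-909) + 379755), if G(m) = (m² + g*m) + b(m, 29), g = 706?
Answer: -1/537921 ≈ -1.8590e-6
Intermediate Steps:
G(m) = m² + 735*m (G(m) = (m² + 706*m) + 29*m = m² + 735*m)
-1/(G(-909) + 379755) = -1/(-909*(735 - 909) + 379755) = -1/(-909*(-174) + 379755) = -1/(158166 + 379755) = -1/537921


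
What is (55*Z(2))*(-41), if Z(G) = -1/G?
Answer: 2255/2 ≈ 1127.5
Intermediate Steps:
(55*Z(2))*(-41) = (55*(-1/2))*(-41) = -55/2*(-41) = 2255/2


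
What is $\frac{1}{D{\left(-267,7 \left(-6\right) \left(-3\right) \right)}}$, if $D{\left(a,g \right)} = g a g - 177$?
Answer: $- \frac{1}{4239069} \approx -2.359 \cdot 10^{-7}$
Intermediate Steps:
$D{\left(a,g \right)} = -177 + a g^{2}$ ($D{\left(a,g \right)} = a g g - 177 = a g^{2} - 177 = -177 + a g^{2}$)
$\frac{1}{D{\left(-267,7 \left(-6\right) \left(-3\right) \right)}} = \frac{1}{-177 - 267 \left(7 \left(-6\right) \left(-3\right)\right)^{2}} = \frac{1}{-177 - 267 \left(\left(-42\right) \left(-3\right)\right)^{2}} = \frac{1}{-177 - 267 \cdot 126^{2}} = \frac{1}{-177 - 4238892} = \frac{1}{-4239069} = - \frac{1}{4239069}$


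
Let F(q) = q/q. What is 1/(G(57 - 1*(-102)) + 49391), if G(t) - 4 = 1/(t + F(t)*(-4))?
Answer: 155/7656226 ≈ 2.0245e-5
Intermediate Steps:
F(q) = 1
G(t) = 4 + 1/(-4 + t) (G(t) = 4 + 1/(t + 1*(-4)) = 4 + 1/(t - 4) = 4 + 1/(-4 + t))
1/(G(57 - 1*(-102)) + 49391) = 1/((-15 + 4*(57 - 1*(-102)))/(-4 + (57 - 1*(-102))) + 49391) = 1/((-15 + 4*(57 + 102))/(-4 + (57 + 102)) + 49391) = 1/((-15 + 4*159)/(-4 + 159) + 49391) = 1/((-15 + 636)/155 + 49391) = 1/((1/155)*621 + 49391) = 1/(621/155 + 49391) = 1/(7656226/155) = 155/7656226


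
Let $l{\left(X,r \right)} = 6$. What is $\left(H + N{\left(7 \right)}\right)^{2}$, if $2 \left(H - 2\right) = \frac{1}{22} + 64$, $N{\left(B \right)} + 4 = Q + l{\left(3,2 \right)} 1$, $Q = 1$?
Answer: $\frac{2653641}{1936} \approx 1370.7$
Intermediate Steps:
$N{\left(B \right)} = 3$ ($N{\left(B \right)} = -4 + \left(1 + 6 \cdot 1\right) = -4 + \left(1 + 6\right) = -4 + 7 = 3$)
$H = \frac{1497}{44}$ ($H = 2 + \frac{\frac{1}{22} + 64}{2} = 2 + \frac{1}{2} \cdot \frac{1409}{22} = 2 + \frac{1409}{44} = \frac{1497}{44} \approx 34.023$)
$\left(H + N{\left(7 \right)}\right)^{2} = \left(\frac{1497}{44} + 3\right)^{2} = \left(\frac{1629}{44}\right)^{2} = \frac{2653641}{1936}$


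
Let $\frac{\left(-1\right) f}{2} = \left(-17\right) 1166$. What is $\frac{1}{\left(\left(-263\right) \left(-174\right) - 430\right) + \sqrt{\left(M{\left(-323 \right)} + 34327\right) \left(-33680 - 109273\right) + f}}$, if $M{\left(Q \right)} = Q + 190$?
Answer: $\frac{22666}{3471542731} - \frac{i \sqrt{4888095238}}{6943085462} \approx 6.5291 \cdot 10^{-6} - 1.007 \cdot 10^{-5} i$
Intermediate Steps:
$M{\left(Q \right)} = 190 + Q$
$f = 39644$ ($f = - 2 \left(\left(-17\right) 1166\right) = \left(-2\right) \left(-19822\right) = 39644$)
$\frac{1}{\left(\left(-263\right) \left(-174\right) - 430\right) + \sqrt{\left(M{\left(-323 \right)} + 34327\right) \left(-33680 - 109273\right) + f}} = \frac{1}{\left(\left(-263\right) \left(-174\right) - 430\right) + \sqrt{\left(\left(190 - 323\right) + 34327\right) \left(-33680 - 109273\right) + 39644}} = \frac{1}{\left(45762 - 430\right) + \sqrt{\left(-133 + 34327\right) \left(-142953\right) + 39644}} = \frac{1}{45332 + \sqrt{34194 \left(-142953\right) + 39644}} = \frac{1}{45332 + \sqrt{-4888134882 + 39644}} = \frac{1}{45332 + \sqrt{-4888095238}} = \frac{1}{45332 + i \sqrt{4888095238}}$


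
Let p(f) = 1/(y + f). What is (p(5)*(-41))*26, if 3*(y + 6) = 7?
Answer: -1599/2 ≈ -799.50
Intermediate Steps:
y = -11/3 (y = -6 + (1/3)*7 = -6 + 7/3 = -11/3 ≈ -3.6667)
p(f) = 1/(-11/3 + f)
(p(5)*(-41))*26 = ((3/(-11 + 3*5))*(-41))*26 = ((3/(-11 + 15))*(-41))*26 = ((3/4)*(-41))*26 = -123/4*26 = -1599/2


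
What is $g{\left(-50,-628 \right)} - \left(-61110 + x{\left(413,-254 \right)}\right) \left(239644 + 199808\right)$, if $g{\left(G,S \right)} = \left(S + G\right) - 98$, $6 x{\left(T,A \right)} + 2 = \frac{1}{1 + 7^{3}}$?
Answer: $\frac{4619069840995}{172} \approx 2.6855 \cdot 10^{10}$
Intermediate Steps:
$x{\left(T,A \right)} = - \frac{229}{688}$ ($x{\left(T,A \right)} = - \frac{1}{3} + \frac{1}{6 \left(1 + 7^{3}\right)} = - \frac{1}{3} + \frac{1}{6 \left(1 + 343\right)} = - \frac{1}{3} + \frac{1}{6 \cdot 344} = - \frac{1}{3} + \frac{1}{6} \cdot \frac{1}{344} = - \frac{1}{3} + \frac{1}{2064} = - \frac{229}{688}$)
$g{\left(G,S \right)} = -98 + G + S$ ($g{\left(G,S \right)} = \left(G + S\right) - 98 = -98 + G + S$)
$g{\left(-50,-628 \right)} - \left(-61110 + x{\left(413,-254 \right)}\right) \left(239644 + 199808\right) = \left(-98 - 50 - 628\right) - \left(-61110 - \frac{229}{688}\right) \left(239644 + 199808\right) = -776 - \left(- \frac{42043909}{688}\right) 439452 = -776 - - \frac{4619069974467}{172} = -776 + \frac{4619069974467}{172} = \frac{4619069840995}{172}$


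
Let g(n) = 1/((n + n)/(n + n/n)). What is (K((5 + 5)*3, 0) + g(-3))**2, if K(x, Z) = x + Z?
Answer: 8281/9 ≈ 920.11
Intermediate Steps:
K(x, Z) = Z + x
g(n) = (1 + n)/(2*n) (g(n) = 1/((2*n)/(n + 1)) = 1/((2*n)/(1 + n)) = 1/(2*n/(1 + n)) = (1 + n)/(2*n))
(K((5 + 5)*3, 0) + g(-3))**2 = ((0 + (5 + 5)*3) + (1/2)*(1 - 3)/(-3))**2 = ((0 + 10*3) + (1/2)*(-1/3)*(-2))**2 = ((0 + 30) + 1/3)**2 = (30 + 1/3)**2 = (91/3)**2 = 8281/9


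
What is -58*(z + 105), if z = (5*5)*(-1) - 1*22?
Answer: -3364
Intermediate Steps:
z = -47 (z = 25*(-1) - 22 = -25 - 22 = -47)
-58*(z + 105) = -58*(-47 + 105) = -58*58 = -3364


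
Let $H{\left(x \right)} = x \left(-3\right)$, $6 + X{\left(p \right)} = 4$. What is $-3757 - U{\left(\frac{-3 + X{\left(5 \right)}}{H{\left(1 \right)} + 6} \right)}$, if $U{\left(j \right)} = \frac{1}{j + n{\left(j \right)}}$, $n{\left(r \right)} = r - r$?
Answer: $- \frac{18782}{5} \approx -3756.4$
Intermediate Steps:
$X{\left(p \right)} = -2$ ($X{\left(p \right)} = -6 + 4 = -2$)
$H{\left(x \right)} = - 3 x$
$n{\left(r \right)} = 0$
$U{\left(j \right)} = \frac{1}{j}$ ($U{\left(j \right)} = \frac{1}{j + 0} = \frac{1}{j}$)
$-3757 - U{\left(\frac{-3 + X{\left(5 \right)}}{H{\left(1 \right)} + 6} \right)} = -3757 - \frac{1}{\frac{1}{\left(-3\right) 1 + 6} \left(-3 - 2\right)} = -3757 - \frac{1}{\frac{1}{-3 + 6} \left(-5\right)} = -3757 - \frac{1}{\frac{1}{3} \left(-5\right)} = -3757 - \frac{1}{- \frac{5}{3}} = -3757 - - \frac{3}{5} = -3757 + \frac{3}{5} = - \frac{18782}{5}$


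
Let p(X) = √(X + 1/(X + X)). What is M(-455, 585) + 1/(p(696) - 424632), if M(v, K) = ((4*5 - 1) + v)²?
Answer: 47713101786184534256/250994769941375 - 4*√84288471/250994769941375 ≈ 1.9010e+5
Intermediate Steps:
M(v, K) = (19 + v)² (M(v, K) = ((20 - 1) + v)² = (19 + v)²)
p(X) = √(X + 1/(2*X))
M(-455, 585) + 1/(p(696) - 424632) = (19 - 455)² + 1/(√(2/696 + 4*696)/2 - 424632) = (-436)² + 1/(√(2*(1/696) + 2784)/2 - 424632) = 190096 + 1/(√(1/348 + 2784)/2 - 424632) = 190096 + 1/(√(968833/348)/2 - 424632) = 190096 + 1/((√84288471/174)/2 - 424632) = 190096 + 1/(√84288471/348 - 424632) = 190096 + 1/(-424632 + √84288471/348)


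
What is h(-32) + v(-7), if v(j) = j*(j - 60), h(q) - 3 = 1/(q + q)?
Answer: 30207/64 ≈ 471.98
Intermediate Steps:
h(q) = 3 + 1/(2*q) (h(q) = 3 + 1/(q + q) = 3 + 1/(2*q))
v(j) = j*(-60 + j)
h(-32) + v(-7) = (3 + (1/2)/(-32)) - 7*(-60 - 7) = (3 + (1/2)*(-1/32)) - 7*(-67) = (3 - 1/64) + 469 = 191/64 + 469 = 30207/64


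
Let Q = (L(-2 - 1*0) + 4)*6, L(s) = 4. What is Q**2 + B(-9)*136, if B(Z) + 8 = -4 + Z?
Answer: -552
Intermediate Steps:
B(Z) = -12 + Z (B(Z) = -8 + (-4 + Z) = -12 + Z)
Q = 48 (Q = (4 + 4)*6 = 8*6 = 48)
Q**2 + B(-9)*136 = 48**2 + (-12 - 9)*136 = 2304 - 21*136 = 2304 - 2856 = -552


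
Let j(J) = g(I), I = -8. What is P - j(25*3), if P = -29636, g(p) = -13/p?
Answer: -237101/8 ≈ -29638.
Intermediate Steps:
j(J) = 13/8 (j(J) = -13/(-8) = -13*(-1/8) = 13/8)
P - j(25*3) = -29636 - 1*13/8 = -29636 - 13/8 = -237101/8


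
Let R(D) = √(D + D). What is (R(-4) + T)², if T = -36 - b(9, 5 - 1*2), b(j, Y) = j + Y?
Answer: 2296 - 192*I*√2 ≈ 2296.0 - 271.53*I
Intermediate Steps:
R(D) = √2*√D (R(D) = √(2*D) = √2*√D)
b(j, Y) = Y + j
T = -48 (T = -36 - ((5 - 1*2) + 9) = -36 - ((5 - 2) + 9) = -36 - (3 + 9) = -36 - 1*12 = -36 - 12 = -48)
(R(-4) + T)² = (√2*√(-4) - 48)² = (√2*(2*I) - 48)² = (2*I*√2 - 48)² = (-48 + 2*I*√2)²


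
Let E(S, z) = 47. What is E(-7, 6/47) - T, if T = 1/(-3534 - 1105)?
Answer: 218034/4639 ≈ 47.000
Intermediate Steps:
T = -1/4639 (T = 1/(-4639) = -1/4639 ≈ -0.00021556)
E(-7, 6/47) - T = 47 - 1*(-1/4639) = 47 + 1/4639 = 218034/4639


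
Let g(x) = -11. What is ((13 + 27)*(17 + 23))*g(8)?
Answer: -17600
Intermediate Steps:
((13 + 27)*(17 + 23))*g(8) = ((13 + 27)*(17 + 23))*(-11) = (40*40)*(-11) = 1600*(-11) = -17600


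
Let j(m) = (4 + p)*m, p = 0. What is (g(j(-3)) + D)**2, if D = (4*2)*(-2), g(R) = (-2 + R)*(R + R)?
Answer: 102400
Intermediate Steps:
j(m) = 4*m (j(m) = (4 + 0)*m = 4*m)
g(R) = 2*R*(-2 + R) (g(R) = (-2 + R)*(2*R) = 2*R*(-2 + R))
D = -16 (D = 8*(-2) = -16)
(g(j(-3)) + D)**2 = (2*(4*(-3))*(-2 + 4*(-3)) - 16)**2 = (2*(-12)*(-2 - 12) - 16)**2 = (2*(-12)*(-14) - 16)**2 = (336 - 16)**2 = 320**2 = 102400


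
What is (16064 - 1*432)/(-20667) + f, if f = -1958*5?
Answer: -202345562/20667 ≈ -9790.8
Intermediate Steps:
f = -9790
(16064 - 1*432)/(-20667) + f = (16064 - 1*432)/(-20667) - 9790 = (16064 - 432)*(-1/20667) - 9790 = 15632*(-1/20667) - 9790 = -15632/20667 - 9790 = -202345562/20667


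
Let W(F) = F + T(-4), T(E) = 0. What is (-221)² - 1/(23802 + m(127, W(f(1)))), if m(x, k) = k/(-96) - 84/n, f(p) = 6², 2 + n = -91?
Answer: 288309741459/5903027 ≈ 48841.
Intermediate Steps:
n = -93 (n = -2 - 91 = -93)
f(p) = 36
W(F) = F (W(F) = F + 0 = F)
m(x, k) = 28/31 - k/96 (m(x, k) = k/(-96) - 84/(-93) = k*(-1/96) - 84*(-1/93) = -k/96 + 28/31 = 28/31 - k/96)
(-221)² - 1/(23802 + m(127, W(f(1)))) = (-221)² - 1/(23802 + (28/31 - 1/96*36)) = 48841 - 1/(23802 + (28/31 - 3/8)) = 48841 - 1/(23802 + 131/248) = 48841 - 1/5903027/248 = 48841 - 1*248/5903027 = 48841 - 248/5903027 = 288309741459/5903027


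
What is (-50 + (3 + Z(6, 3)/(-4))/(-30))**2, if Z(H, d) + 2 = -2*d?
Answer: 90601/36 ≈ 2516.7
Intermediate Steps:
Z(H, d) = -2 - 2*d
(-50 + (3 + Z(6, 3)/(-4))/(-30))**2 = (-50 + (3 + (-2 - 2*3)/(-4))/(-30))**2 = (-50 + (3 - (-2 - 6)/4)*(-1/30))**2 = (-50 + (3 - 1/4*(-8))*(-1/30))**2 = (-50 + (3 + 2)*(-1/30))**2 = (-50 + 5*(-1/30))**2 = (-50 - 1/6)**2 = (-301/6)**2 = 90601/36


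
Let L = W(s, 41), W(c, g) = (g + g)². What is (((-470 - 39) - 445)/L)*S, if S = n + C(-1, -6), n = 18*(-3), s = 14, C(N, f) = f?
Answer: 14310/1681 ≈ 8.5128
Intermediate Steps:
W(c, g) = 4*g² (W(c, g) = (2*g)² = 4*g²)
L = 6724 (L = 4*41² = 4*1681 = 6724)
n = -54
S = -60 (S = -54 - 6 = -60)
(((-470 - 39) - 445)/L)*S = (((-470 - 39) - 445)/6724)*(-60) = ((-509 - 445)*(1/6724))*(-60) = -954*1/6724*(-60) = -477/3362*(-60) = 14310/1681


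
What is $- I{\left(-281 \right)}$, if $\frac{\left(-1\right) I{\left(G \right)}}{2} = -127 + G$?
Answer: $-816$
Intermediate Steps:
$I{\left(G \right)} = 254 - 2 G$ ($I{\left(G \right)} = - 2 \left(-127 + G\right) = 254 - 2 G$)
$- I{\left(-281 \right)} = - (254 - -562) = - (254 + 562) = \left(-1\right) 816 = -816$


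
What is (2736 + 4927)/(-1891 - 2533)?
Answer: -97/56 ≈ -1.7321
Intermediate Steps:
(2736 + 4927)/(-1891 - 2533) = 7663/(-4424) = 7663*(-1/4424) = -97/56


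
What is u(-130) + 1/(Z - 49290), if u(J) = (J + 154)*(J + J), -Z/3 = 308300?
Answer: -6078945601/974190 ≈ -6240.0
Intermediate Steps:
Z = -924900 (Z = -3*308300 = -924900)
u(J) = 2*J*(154 + J) (u(J) = (154 + J)*(2*J) = 2*J*(154 + J))
u(-130) + 1/(Z - 49290) = 2*(-130)*(154 - 130) + 1/(-924900 - 49290) = 2*(-130)*24 + 1/(-974190) = -6240 - 1/974190 = -6078945601/974190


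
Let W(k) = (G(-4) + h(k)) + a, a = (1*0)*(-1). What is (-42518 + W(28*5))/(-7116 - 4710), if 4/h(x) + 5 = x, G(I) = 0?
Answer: 2869963/798255 ≈ 3.5953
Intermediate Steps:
h(x) = 4/(-5 + x)
a = 0 (a = 0*(-1) = 0)
W(k) = 4/(-5 + k) (W(k) = (0 + 4/(-5 + k)) + 0 = 4/(-5 + k) + 0 = 4/(-5 + k))
(-42518 + W(28*5))/(-7116 - 4710) = (-42518 + 4/(-5 + 28*5))/(-7116 - 4710) = (-42518 + 4/(-5 + 140))/(-11826) = (-42518 + 4/135)*(-1/11826) = -5739926/135*(-1/11826) = 2869963/798255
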